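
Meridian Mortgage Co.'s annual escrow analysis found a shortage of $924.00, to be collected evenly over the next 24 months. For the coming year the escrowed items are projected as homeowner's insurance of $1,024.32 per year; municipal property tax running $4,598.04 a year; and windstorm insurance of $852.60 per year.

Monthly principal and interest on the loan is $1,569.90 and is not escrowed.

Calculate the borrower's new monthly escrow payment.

Homeowner's insurance = $1,024.32
Municipal property tax = $4,598.04
Windstorm insurance = $852.60
Annual escrow total = $1,024.32 + $4,598.04 + $852.60 = $6,474.96
Monthly escrow = $6,474.96 / 12 = $539.58
Shortage per month = $924.00 ÷ 24 = $38.50
Adjusted monthly = $539.58 + $38.50 = $578.08

$578.08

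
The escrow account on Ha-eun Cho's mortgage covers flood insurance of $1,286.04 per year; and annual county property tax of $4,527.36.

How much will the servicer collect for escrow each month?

Flood insurance: $1,286.04 per year
County property tax: $4,527.36 per year
Yearly total = $5,813.40
Per month = $5,813.40 / 12 = $484.45

$484.45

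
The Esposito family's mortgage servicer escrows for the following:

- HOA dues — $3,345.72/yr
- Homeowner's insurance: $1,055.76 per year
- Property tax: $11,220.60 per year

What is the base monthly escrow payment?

$1,301.84

HOA dues — $3,345.72/yr
Homeowner's insurance — $1,055.76/yr
Property tax — $11,220.60/yr
Annual escrow total = $3,345.72 + $1,055.76 + $11,220.60 = $15,622.08
Base monthly escrow = $15,622.08 / 12 = $1,301.84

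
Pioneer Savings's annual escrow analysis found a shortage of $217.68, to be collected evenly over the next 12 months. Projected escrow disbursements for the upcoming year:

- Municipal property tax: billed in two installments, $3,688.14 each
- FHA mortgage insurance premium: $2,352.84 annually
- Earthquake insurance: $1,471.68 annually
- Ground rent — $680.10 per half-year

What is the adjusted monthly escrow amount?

$1,064.89

Municipal property tax: $3,688.14 × 2 = $7,376.28 annually
FHA mortgage insurance premium: $2,352.84 annually
Earthquake insurance: $1,471.68 annually
Ground rent: $680.10 × 2 = $1,360.20 annually
Annual escrow total = $7,376.28 + $2,352.84 + $1,471.68 + $1,360.20 = $12,561.00
Per month = $12,561.00 / 12 = $1,046.75
Shortage per month = $217.68 / 12 = $18.14
Adjusted monthly = $1,046.75 + $18.14 = $1,064.89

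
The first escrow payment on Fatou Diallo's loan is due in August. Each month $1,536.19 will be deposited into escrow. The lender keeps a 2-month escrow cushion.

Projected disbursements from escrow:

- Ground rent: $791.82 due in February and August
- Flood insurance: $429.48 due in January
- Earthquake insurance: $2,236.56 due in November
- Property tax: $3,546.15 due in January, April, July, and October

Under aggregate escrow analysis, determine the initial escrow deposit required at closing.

$4,405.40

Cushion = 2 × $1,536.19 = $3,072.38
Trial balance (start $0, +$1,536.19 each month, − disbursements):
  Aug: +$1,536.19 − $791.82 → $744.37
  Sep: +$1,536.19 → $2,280.56
  Oct: +$1,536.19 − $3,546.15 → $270.60
  Nov: +$1,536.19 − $2,236.56 → -$429.77
  Dec: +$1,536.19 → $1,106.42
  Jan: +$1,536.19 − $3,975.63 → -$1,333.02
  Feb: +$1,536.19 − $791.82 → -$588.65
  Mar: +$1,536.19 → $947.54
  Apr: +$1,536.19 − $3,546.15 → -$1,062.42
  May: +$1,536.19 → $473.77
  Jun: +$1,536.19 → $2,009.96
  Jul: +$1,536.19 − $3,546.15 → $0.00
Lowest trial balance = -$1,333.02 (Jan)
Initial deposit = cushion − low point = $3,072.38 − (-$1,333.02) = $4,405.40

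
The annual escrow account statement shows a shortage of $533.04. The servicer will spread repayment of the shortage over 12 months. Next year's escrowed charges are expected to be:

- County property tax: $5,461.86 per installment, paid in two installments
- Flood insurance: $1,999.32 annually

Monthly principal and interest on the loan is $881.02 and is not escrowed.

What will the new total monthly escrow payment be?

County property tax: $5,461.86 × 2 = $10,923.72 annually
Flood insurance: $1,999.32 annually
Total annual escrow = $10,923.72 + $1,999.32 = $12,923.04
Monthly = $12,923.04 ÷ 12 = $1,076.92
Shortage per month = $533.04 / 12 = $44.42
New monthly escrow = $1,076.92 + $44.42 = $1,121.34

$1,121.34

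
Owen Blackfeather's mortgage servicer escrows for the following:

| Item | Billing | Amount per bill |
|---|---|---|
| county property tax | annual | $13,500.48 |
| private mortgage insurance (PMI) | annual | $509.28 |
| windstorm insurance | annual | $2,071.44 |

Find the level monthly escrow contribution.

County property tax: $13,500.48/yr
Private mortgage insurance (PMI): $509.28/yr
Windstorm insurance: $2,071.44/yr
Combined annual = $16,081.20
Per month = $16,081.20 ÷ 12 = $1,340.10

$1,340.10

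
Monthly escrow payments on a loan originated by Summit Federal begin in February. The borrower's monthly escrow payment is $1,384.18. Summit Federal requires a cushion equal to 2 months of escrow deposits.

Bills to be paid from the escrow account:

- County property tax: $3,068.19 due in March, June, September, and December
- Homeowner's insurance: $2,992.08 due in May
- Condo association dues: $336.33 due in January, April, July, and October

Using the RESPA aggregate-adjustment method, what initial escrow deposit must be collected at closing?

$5,312.25

Cushion = 2 × $1,384.18 = $2,768.36
Trial balance (start $0, +$1,384.18 each month, − disbursements):
  Feb: +$1,384.18 → $1,384.18
  Mar: +$1,384.18 − $3,068.19 → -$299.83
  Apr: +$1,384.18 − $336.33 → $748.02
  May: +$1,384.18 − $2,992.08 → -$859.88
  Jun: +$1,384.18 − $3,068.19 → -$2,543.89
  Jul: +$1,384.18 − $336.33 → -$1,496.04
  Aug: +$1,384.18 → -$111.86
  Sep: +$1,384.18 − $3,068.19 → -$1,795.87
  Oct: +$1,384.18 − $336.33 → -$748.02
  Nov: +$1,384.18 → $636.16
  Dec: +$1,384.18 − $3,068.19 → -$1,047.85
  Jan: +$1,384.18 − $336.33 → $0.00
Lowest trial balance = -$2,543.89 (Jun)
Initial deposit = cushion − low point = $2,768.36 − (-$2,543.89) = $5,312.25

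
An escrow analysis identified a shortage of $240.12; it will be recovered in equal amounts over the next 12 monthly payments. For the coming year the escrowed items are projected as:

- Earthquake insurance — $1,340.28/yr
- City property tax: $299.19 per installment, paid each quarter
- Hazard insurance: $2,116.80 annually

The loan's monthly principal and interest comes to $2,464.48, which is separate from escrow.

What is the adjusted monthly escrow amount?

Earthquake insurance = $1,340.28 per year
City property tax = $299.19 × 4 = $1,196.76 per year
Hazard insurance = $2,116.80 per year
Combined annual = $1,340.28 + $1,196.76 + $2,116.80 = $4,653.84
Per month = $4,653.84 / 12 = $387.82
Shortage spread = $240.12 ÷ 12 = $20.01/mo
Adjusted monthly = $387.82 + $20.01 = $407.83

$407.83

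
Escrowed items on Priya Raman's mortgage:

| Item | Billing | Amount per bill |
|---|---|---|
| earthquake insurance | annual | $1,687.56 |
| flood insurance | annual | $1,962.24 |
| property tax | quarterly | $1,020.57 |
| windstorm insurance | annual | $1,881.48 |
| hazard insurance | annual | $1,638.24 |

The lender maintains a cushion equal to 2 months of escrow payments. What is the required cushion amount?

Earthquake insurance = $1,687.56/yr
Flood insurance = $1,962.24/yr
Property tax = $1,020.57 × 4 = $4,082.28/yr
Windstorm insurance = $1,881.48/yr
Hazard insurance = $1,638.24/yr
Yearly total = $11,251.80
Base monthly escrow = $11,251.80 / 12 = $937.65
Reserve = 2 × $937.65 = $1,875.30

$1,875.30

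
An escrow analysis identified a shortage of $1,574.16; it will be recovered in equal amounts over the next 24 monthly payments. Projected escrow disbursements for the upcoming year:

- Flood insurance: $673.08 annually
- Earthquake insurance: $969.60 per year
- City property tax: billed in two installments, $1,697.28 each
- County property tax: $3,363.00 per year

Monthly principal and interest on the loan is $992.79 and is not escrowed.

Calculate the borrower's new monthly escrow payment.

Flood insurance: $673.08 per year
Earthquake insurance: $969.60 per year
City property tax: $1,697.28 × 2 = $3,394.56 per year
County property tax: $3,363.00 per year
Combined annual = $8,400.24
Monthly escrow = $8,400.24 / 12 = $700.02
Shortage spread = $1,574.16 / 24 = $65.59/mo
Adjusted monthly = $700.02 + $65.59 = $765.61

$765.61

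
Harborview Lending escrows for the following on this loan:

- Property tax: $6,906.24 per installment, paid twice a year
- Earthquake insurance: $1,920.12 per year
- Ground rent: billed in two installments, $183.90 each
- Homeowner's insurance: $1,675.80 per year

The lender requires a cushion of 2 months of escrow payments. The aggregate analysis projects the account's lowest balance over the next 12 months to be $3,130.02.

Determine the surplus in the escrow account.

Property tax — $6,906.24 × 2 = $13,812.48/yr
Earthquake insurance — $1,920.12/yr
Ground rent — $183.90 × 2 = $367.80/yr
Homeowner's insurance — $1,675.80/yr
Combined annual = $17,776.20
Monthly = $17,776.20 / 12 = $1,481.35
Required cushion = 2 × $1,481.35 = $2,962.70
Excess over cushion: $3,130.02 − $2,962.70 = $167.32

$167.32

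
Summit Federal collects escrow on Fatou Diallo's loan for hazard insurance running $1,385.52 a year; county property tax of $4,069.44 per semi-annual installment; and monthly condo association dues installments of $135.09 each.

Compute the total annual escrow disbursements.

$11,145.48

Hazard insurance: $1,385.52
County property tax: $4,069.44 × 2 = $8,138.88
Condo association dues: $135.09 × 12 = $1,621.08
Annual escrow total = $1,385.52 + $8,138.88 + $1,621.08 = $11,145.48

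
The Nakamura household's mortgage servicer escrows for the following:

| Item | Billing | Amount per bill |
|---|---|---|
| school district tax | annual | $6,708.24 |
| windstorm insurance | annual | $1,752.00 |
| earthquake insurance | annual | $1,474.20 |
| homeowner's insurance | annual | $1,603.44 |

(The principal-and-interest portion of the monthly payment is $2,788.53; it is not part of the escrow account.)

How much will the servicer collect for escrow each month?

$961.49

School district tax — $6,708.24
Windstorm insurance — $1,752.00
Earthquake insurance — $1,474.20
Homeowner's insurance — $1,603.44
Total per year = $6,708.24 + $1,752.00 + $1,474.20 + $1,603.44 = $11,537.88
Monthly = $11,537.88 ÷ 12 = $961.49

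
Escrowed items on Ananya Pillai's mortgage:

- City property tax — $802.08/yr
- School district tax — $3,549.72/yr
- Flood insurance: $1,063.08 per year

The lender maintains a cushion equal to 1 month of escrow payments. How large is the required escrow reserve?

City property tax: $802.08 per year
School district tax: $3,549.72 per year
Flood insurance: $1,063.08 per year
Combined annual = $802.08 + $3,549.72 + $1,063.08 = $5,414.88
Monthly escrow = $5,414.88 ÷ 12 = $451.24
Reserve = 1 × $451.24 = $451.24

$451.24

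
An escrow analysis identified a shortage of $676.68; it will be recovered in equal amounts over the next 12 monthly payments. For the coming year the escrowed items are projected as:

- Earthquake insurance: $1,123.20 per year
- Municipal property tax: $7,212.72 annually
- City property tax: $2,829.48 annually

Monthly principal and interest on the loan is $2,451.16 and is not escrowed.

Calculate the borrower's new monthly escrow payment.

$986.84

Earthquake insurance: $1,123.20 annually
Municipal property tax: $7,212.72 annually
City property tax: $2,829.48 annually
Combined annual = $1,123.20 + $7,212.72 + $2,829.48 = $11,165.40
Base monthly escrow = $11,165.40 / 12 = $930.45
Monthly shortage recovery: $676.68 ÷ 12 = $56.39
Adjusted monthly = $930.45 + $56.39 = $986.84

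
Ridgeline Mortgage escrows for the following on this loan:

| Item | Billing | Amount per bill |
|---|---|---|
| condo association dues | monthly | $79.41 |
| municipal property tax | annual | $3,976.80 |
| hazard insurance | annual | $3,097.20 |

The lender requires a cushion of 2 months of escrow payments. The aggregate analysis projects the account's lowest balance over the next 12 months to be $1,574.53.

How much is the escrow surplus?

Condo association dues: $79.41 × 12 = $952.92/yr
Municipal property tax: $3,976.80/yr
Hazard insurance: $3,097.20/yr
Total per year = $952.92 + $3,976.80 + $3,097.20 = $8,026.92
Monthly escrow = $8,026.92 ÷ 12 = $668.91
Cushion = 2 × $668.91 = $1,337.82
Excess over cushion: $1,574.53 − $1,337.82 = $236.71

$236.71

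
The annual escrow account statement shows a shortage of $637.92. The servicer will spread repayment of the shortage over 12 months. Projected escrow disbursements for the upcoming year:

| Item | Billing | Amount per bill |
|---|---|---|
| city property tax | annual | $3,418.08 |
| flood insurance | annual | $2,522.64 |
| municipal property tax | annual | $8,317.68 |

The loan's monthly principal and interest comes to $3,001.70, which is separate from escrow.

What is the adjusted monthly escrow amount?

City property tax: $3,418.08 per year
Flood insurance: $2,522.64 per year
Municipal property tax: $8,317.68 per year
Total per year = $3,418.08 + $2,522.64 + $8,317.68 = $14,258.40
Base monthly escrow = $14,258.40 / 12 = $1,188.20
Shortage spread = $637.92 ÷ 12 = $53.16/mo
New monthly escrow = $1,188.20 + $53.16 = $1,241.36

$1,241.36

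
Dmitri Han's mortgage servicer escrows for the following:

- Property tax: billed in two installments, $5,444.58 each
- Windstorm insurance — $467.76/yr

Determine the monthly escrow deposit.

Property tax — $5,444.58 × 2 = $10,889.16/yr
Windstorm insurance — $467.76/yr
Total annual escrow = $11,356.92
Base monthly escrow = $11,356.92 ÷ 12 = $946.41

$946.41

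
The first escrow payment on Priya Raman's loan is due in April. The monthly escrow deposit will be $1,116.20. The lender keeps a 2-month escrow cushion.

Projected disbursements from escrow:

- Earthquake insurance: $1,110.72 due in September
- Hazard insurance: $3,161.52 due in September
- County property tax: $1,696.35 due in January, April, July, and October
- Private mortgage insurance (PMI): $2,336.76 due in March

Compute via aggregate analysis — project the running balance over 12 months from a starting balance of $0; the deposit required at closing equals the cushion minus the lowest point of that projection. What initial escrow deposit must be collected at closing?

$3,780.29

Cushion = 2 × $1,116.20 = $2,232.40
Trial balance (start $0, +$1,116.20 each month, − disbursements):
  Apr: +$1,116.20 − $1,696.35 → -$580.15
  May: +$1,116.20 → $536.05
  Jun: +$1,116.20 → $1,652.25
  Jul: +$1,116.20 − $1,696.35 → $1,072.10
  Aug: +$1,116.20 → $2,188.30
  Sep: +$1,116.20 − $4,272.24 → -$967.74
  Oct: +$1,116.20 − $1,696.35 → -$1,547.89
  Nov: +$1,116.20 → -$431.69
  Dec: +$1,116.20 → $684.51
  Jan: +$1,116.20 − $1,696.35 → $104.36
  Feb: +$1,116.20 → $1,220.56
  Mar: +$1,116.20 − $2,336.76 → $0.00
Lowest trial balance = -$1,547.89 (Oct)
Initial deposit = cushion − low point = $2,232.40 − (-$1,547.89) = $3,780.29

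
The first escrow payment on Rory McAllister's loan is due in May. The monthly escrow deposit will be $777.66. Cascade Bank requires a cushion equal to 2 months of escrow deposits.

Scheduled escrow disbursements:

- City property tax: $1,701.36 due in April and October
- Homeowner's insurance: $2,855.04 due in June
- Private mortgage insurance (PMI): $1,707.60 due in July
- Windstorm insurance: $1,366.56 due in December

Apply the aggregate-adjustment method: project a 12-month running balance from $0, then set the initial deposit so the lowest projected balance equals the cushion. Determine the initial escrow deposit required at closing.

$3,784.98

Cushion = 2 × $777.66 = $1,555.32
Trial balance (start $0, +$777.66 each month, − disbursements):
  May: +$777.66 → $777.66
  Jun: +$777.66 − $2,855.04 → -$1,299.72
  Jul: +$777.66 − $1,707.60 → -$2,229.66
  Aug: +$777.66 → -$1,452.00
  Sep: +$777.66 → -$674.34
  Oct: +$777.66 − $1,701.36 → -$1,598.04
  Nov: +$777.66 → -$820.38
  Dec: +$777.66 − $1,366.56 → -$1,409.28
  Jan: +$777.66 → -$631.62
  Feb: +$777.66 → $146.04
  Mar: +$777.66 → $923.70
  Apr: +$777.66 − $1,701.36 → $0.00
Lowest trial balance = -$2,229.66 (Jul)
Initial deposit = cushion − low point = $1,555.32 − (-$2,229.66) = $3,784.98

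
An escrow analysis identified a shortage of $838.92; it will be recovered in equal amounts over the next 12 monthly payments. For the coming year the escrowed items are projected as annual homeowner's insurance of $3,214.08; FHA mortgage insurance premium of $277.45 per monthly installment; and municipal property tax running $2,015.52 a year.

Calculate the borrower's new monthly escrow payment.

$783.16

Homeowner's insurance: $3,214.08/yr
FHA mortgage insurance premium: $277.45 × 12 = $3,329.40/yr
Municipal property tax: $2,015.52/yr
Annual escrow total = $8,559.00
Monthly escrow = $8,559.00 ÷ 12 = $713.25
Shortage spread = $838.92 / 12 = $69.91/mo
Adjusted monthly = $713.25 + $69.91 = $783.16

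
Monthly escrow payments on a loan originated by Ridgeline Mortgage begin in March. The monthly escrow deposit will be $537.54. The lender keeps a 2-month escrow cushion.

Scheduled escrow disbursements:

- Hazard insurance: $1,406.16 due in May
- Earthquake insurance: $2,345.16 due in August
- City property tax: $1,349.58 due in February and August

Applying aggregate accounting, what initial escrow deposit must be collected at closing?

Cushion = 2 × $537.54 = $1,075.08
Trial balance (start $0, +$537.54 each month, − disbursements):
  Mar: +$537.54 → $537.54
  Apr: +$537.54 → $1,075.08
  May: +$537.54 − $1,406.16 → $206.46
  Jun: +$537.54 → $744.00
  Jul: +$537.54 → $1,281.54
  Aug: +$537.54 − $3,694.74 → -$1,875.66
  Sep: +$537.54 → -$1,338.12
  Oct: +$537.54 → -$800.58
  Nov: +$537.54 → -$263.04
  Dec: +$537.54 → $274.50
  Jan: +$537.54 → $812.04
  Feb: +$537.54 − $1,349.58 → $0.00
Lowest trial balance = -$1,875.66 (Aug)
Initial deposit = cushion − low point = $1,075.08 − (-$1,875.66) = $2,950.74

$2,950.74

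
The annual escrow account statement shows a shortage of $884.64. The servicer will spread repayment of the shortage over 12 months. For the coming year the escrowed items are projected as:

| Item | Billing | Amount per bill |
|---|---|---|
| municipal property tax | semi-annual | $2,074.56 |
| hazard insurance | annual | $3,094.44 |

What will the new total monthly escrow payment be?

Municipal property tax: $2,074.56 × 2 = $4,149.12 per year
Hazard insurance: $3,094.44 per year
Yearly total = $4,149.12 + $3,094.44 = $7,243.56
Base monthly escrow = $7,243.56 ÷ 12 = $603.63
Shortage spread = $884.64 ÷ 12 = $73.72/mo
New monthly escrow = $603.63 + $73.72 = $677.35

$677.35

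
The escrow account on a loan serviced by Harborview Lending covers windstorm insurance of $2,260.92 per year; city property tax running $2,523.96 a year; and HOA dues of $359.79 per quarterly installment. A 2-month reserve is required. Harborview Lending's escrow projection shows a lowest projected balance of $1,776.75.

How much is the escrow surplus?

Windstorm insurance — $2,260.92
City property tax — $2,523.96
HOA dues — $359.79 × 4 = $1,439.16
Yearly total = $2,260.92 + $2,523.96 + $1,439.16 = $6,224.04
Monthly escrow = $6,224.04 ÷ 12 = $518.67
Cushion = 2 × $518.67 = $1,037.34
Excess over cushion: $1,776.75 − $1,037.34 = $739.41

$739.41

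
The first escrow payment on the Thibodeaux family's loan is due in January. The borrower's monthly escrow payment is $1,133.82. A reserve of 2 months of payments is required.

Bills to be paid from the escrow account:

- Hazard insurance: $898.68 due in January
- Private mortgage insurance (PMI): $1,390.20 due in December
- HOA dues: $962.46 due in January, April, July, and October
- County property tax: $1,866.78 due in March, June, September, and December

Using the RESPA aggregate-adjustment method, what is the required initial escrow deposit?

Cushion = 2 × $1,133.82 = $2,267.64
Trial balance (start $0, +$1,133.82 each month, − disbursements):
  Jan: +$1,133.82 − $1,861.14 → -$727.32
  Feb: +$1,133.82 → $406.50
  Mar: +$1,133.82 − $1,866.78 → -$326.46
  Apr: +$1,133.82 − $962.46 → -$155.10
  May: +$1,133.82 → $978.72
  Jun: +$1,133.82 − $1,866.78 → $245.76
  Jul: +$1,133.82 − $962.46 → $417.12
  Aug: +$1,133.82 → $1,550.94
  Sep: +$1,133.82 − $1,866.78 → $817.98
  Oct: +$1,133.82 − $962.46 → $989.34
  Nov: +$1,133.82 → $2,123.16
  Dec: +$1,133.82 − $3,256.98 → $0.00
Lowest trial balance = -$727.32 (Jan)
Initial deposit = cushion − low point = $2,267.64 − (-$727.32) = $2,994.96

$2,994.96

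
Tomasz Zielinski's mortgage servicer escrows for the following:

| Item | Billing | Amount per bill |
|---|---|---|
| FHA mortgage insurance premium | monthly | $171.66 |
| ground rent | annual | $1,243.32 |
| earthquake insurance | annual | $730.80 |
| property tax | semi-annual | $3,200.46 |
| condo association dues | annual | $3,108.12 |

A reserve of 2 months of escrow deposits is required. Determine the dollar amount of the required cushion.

FHA mortgage insurance premium: $171.66 × 12 = $2,059.92
Ground rent: $1,243.32
Earthquake insurance: $730.80
Property tax: $3,200.46 × 2 = $6,400.92
Condo association dues: $3,108.12
Annual escrow total = $2,059.92 + $1,243.32 + $730.80 + $6,400.92 + $3,108.12 = $13,543.08
Monthly = $13,543.08 / 12 = $1,128.59
Reserve = 2 × $1,128.59 = $2,257.18

$2,257.18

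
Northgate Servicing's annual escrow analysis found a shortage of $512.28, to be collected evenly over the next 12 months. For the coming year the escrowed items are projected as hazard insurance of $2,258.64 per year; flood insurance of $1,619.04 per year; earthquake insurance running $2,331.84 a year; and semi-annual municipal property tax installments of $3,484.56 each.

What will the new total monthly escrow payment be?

Hazard insurance: $2,258.64 annually
Flood insurance: $1,619.04 annually
Earthquake insurance: $2,331.84 annually
Municipal property tax: $3,484.56 × 2 = $6,969.12 annually
Total annual escrow = $2,258.64 + $1,619.04 + $2,331.84 + $6,969.12 = $13,178.64
Per month = $13,178.64 / 12 = $1,098.22
Shortage spread = $512.28 / 12 = $42.69/mo
New monthly escrow = $1,098.22 + $42.69 = $1,140.91

$1,140.91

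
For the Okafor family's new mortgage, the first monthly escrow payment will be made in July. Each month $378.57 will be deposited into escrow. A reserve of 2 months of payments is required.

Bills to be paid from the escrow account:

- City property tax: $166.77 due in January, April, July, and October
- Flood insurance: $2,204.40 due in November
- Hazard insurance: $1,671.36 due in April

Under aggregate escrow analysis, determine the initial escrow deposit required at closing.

$1,514.28

Cushion = 2 × $378.57 = $757.14
Trial balance (start $0, +$378.57 each month, − disbursements):
  Jul: +$378.57 − $166.77 → $211.80
  Aug: +$378.57 → $590.37
  Sep: +$378.57 → $968.94
  Oct: +$378.57 − $166.77 → $1,180.74
  Nov: +$378.57 − $2,204.40 → -$645.09
  Dec: +$378.57 → -$266.52
  Jan: +$378.57 − $166.77 → -$54.72
  Feb: +$378.57 → $323.85
  Mar: +$378.57 → $702.42
  Apr: +$378.57 − $1,838.13 → -$757.14
  May: +$378.57 → -$378.57
  Jun: +$378.57 → $0.00
Lowest trial balance = -$757.14 (Apr)
Initial deposit = cushion − low point = $757.14 − (-$757.14) = $1,514.28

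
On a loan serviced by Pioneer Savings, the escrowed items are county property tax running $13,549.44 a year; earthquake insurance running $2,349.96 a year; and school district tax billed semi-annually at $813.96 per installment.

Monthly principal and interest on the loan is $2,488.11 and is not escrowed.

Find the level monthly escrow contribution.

County property tax = $13,549.44 per year
Earthquake insurance = $2,349.96 per year
School district tax = $813.96 × 2 = $1,627.92 per year
Yearly total = $13,549.44 + $2,349.96 + $1,627.92 = $17,527.32
Monthly escrow = $17,527.32 ÷ 12 = $1,460.61

$1,460.61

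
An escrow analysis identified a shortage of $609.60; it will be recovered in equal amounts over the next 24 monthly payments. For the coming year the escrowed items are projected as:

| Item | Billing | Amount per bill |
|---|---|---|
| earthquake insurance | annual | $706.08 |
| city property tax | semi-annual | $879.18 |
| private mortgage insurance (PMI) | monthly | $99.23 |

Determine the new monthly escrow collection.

$330.00

Earthquake insurance = $706.08 annually
City property tax = $879.18 × 2 = $1,758.36 annually
Private mortgage insurance (PMI) = $99.23 × 12 = $1,190.76 annually
Annual escrow total = $706.08 + $1,758.36 + $1,190.76 = $3,655.20
Base monthly escrow = $3,655.20 / 12 = $304.60
Monthly shortage recovery: $609.60 ÷ 24 = $25.40
Adjusted monthly = $304.60 + $25.40 = $330.00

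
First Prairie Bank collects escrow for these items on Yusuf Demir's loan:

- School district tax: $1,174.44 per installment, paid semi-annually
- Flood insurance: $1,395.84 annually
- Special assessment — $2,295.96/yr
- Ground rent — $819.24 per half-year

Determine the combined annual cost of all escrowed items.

School district tax = $1,174.44 × 2 = $2,348.88 annually
Flood insurance = $1,395.84 annually
Special assessment = $2,295.96 annually
Ground rent = $819.24 × 2 = $1,638.48 annually
Total annual escrow = $7,679.16

$7,679.16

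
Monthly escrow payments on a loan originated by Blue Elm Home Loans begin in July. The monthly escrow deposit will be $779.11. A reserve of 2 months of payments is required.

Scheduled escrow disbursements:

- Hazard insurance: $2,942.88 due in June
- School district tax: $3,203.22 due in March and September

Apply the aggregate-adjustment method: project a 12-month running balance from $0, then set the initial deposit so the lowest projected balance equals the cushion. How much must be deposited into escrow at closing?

Cushion = 2 × $779.11 = $1,558.22
Trial balance (start $0, +$779.11 each month, − disbursements):
  Jul: +$779.11 → $779.11
  Aug: +$779.11 → $1,558.22
  Sep: +$779.11 − $3,203.22 → -$865.89
  Oct: +$779.11 → -$86.78
  Nov: +$779.11 → $692.33
  Dec: +$779.11 → $1,471.44
  Jan: +$779.11 → $2,250.55
  Feb: +$779.11 → $3,029.66
  Mar: +$779.11 − $3,203.22 → $605.55
  Apr: +$779.11 → $1,384.66
  May: +$779.11 → $2,163.77
  Jun: +$779.11 − $2,942.88 → $0.00
Lowest trial balance = -$865.89 (Sep)
Initial deposit = cushion − low point = $1,558.22 − (-$865.89) = $2,424.11

$2,424.11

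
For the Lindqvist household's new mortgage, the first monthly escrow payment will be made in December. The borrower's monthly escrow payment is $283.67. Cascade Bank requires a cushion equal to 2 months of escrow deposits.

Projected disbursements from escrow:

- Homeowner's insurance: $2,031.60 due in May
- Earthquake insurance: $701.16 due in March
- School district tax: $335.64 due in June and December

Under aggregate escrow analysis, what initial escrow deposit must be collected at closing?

$1,985.69

Cushion = 2 × $283.67 = $567.34
Trial balance (start $0, +$283.67 each month, − disbursements):
  Dec: +$283.67 − $335.64 → -$51.97
  Jan: +$283.67 → $231.70
  Feb: +$283.67 → $515.37
  Mar: +$283.67 − $701.16 → $97.88
  Apr: +$283.67 → $381.55
  May: +$283.67 − $2,031.60 → -$1,366.38
  Jun: +$283.67 − $335.64 → -$1,418.35
  Jul: +$283.67 → -$1,134.68
  Aug: +$283.67 → -$851.01
  Sep: +$283.67 → -$567.34
  Oct: +$283.67 → -$283.67
  Nov: +$283.67 → $0.00
Lowest trial balance = -$1,418.35 (Jun)
Initial deposit = cushion − low point = $567.34 − (-$1,418.35) = $1,985.69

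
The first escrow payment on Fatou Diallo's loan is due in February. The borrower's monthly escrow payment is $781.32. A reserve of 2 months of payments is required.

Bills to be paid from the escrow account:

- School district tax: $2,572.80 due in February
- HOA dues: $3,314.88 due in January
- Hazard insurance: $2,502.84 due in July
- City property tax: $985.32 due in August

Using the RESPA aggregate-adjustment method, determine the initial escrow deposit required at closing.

$3,354.12

Cushion = 2 × $781.32 = $1,562.64
Trial balance (start $0, +$781.32 each month, − disbursements):
  Feb: +$781.32 − $2,572.80 → -$1,791.48
  Mar: +$781.32 → -$1,010.16
  Apr: +$781.32 → -$228.84
  May: +$781.32 → $552.48
  Jun: +$781.32 → $1,333.80
  Jul: +$781.32 − $2,502.84 → -$387.72
  Aug: +$781.32 − $985.32 → -$591.72
  Sep: +$781.32 → $189.60
  Oct: +$781.32 → $970.92
  Nov: +$781.32 → $1,752.24
  Dec: +$781.32 → $2,533.56
  Jan: +$781.32 − $3,314.88 → $0.00
Lowest trial balance = -$1,791.48 (Feb)
Initial deposit = cushion − low point = $1,562.64 − (-$1,791.48) = $3,354.12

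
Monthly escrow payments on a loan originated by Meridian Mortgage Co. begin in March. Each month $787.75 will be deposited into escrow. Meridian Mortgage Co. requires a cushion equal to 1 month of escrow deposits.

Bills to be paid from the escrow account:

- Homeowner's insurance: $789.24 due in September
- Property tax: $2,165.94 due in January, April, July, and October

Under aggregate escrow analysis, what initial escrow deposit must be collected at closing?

$1,772.81

Cushion = 1 × $787.75 = $787.75
Trial balance (start $0, +$787.75 each month, − disbursements):
  Mar: +$787.75 → $787.75
  Apr: +$787.75 − $2,165.94 → -$590.44
  May: +$787.75 → $197.31
  Jun: +$787.75 → $985.06
  Jul: +$787.75 − $2,165.94 → -$393.13
  Aug: +$787.75 → $394.62
  Sep: +$787.75 − $789.24 → $393.13
  Oct: +$787.75 − $2,165.94 → -$985.06
  Nov: +$787.75 → -$197.31
  Dec: +$787.75 → $590.44
  Jan: +$787.75 − $2,165.94 → -$787.75
  Feb: +$787.75 → $0.00
Lowest trial balance = -$985.06 (Oct)
Initial deposit = cushion − low point = $787.75 − (-$985.06) = $1,772.81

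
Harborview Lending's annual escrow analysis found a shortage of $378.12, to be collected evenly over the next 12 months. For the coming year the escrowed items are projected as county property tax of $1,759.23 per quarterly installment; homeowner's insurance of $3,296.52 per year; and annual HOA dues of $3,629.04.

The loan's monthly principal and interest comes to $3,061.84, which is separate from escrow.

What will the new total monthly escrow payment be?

County property tax = $1,759.23 × 4 = $7,036.92 per year
Homeowner's insurance = $3,296.52 per year
HOA dues = $3,629.04 per year
Total annual escrow = $7,036.92 + $3,296.52 + $3,629.04 = $13,962.48
Per month = $13,962.48 ÷ 12 = $1,163.54
Monthly shortage recovery: $378.12 / 12 = $31.51
Adjusted monthly = $1,163.54 + $31.51 = $1,195.05

$1,195.05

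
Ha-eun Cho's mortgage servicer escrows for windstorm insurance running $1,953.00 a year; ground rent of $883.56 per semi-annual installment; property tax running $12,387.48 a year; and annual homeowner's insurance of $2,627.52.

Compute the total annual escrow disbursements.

Windstorm insurance — $1,953.00 per year
Ground rent — $883.56 × 2 = $1,767.12 per year
Property tax — $12,387.48 per year
Homeowner's insurance — $2,627.52 per year
Total per year = $1,953.00 + $1,767.12 + $12,387.48 + $2,627.52 = $18,735.12

$18,735.12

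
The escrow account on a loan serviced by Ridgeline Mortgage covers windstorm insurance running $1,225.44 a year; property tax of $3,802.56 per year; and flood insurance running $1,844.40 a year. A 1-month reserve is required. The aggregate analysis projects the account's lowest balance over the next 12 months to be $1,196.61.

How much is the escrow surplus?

$623.91

Windstorm insurance: $1,225.44 per year
Property tax: $3,802.56 per year
Flood insurance: $1,844.40 per year
Total per year = $1,225.44 + $3,802.56 + $1,844.40 = $6,872.40
Monthly = $6,872.40 ÷ 12 = $572.70
Cushion = 1 × $572.70 = $572.70
Surplus = $1,196.61 − $572.70 = $623.91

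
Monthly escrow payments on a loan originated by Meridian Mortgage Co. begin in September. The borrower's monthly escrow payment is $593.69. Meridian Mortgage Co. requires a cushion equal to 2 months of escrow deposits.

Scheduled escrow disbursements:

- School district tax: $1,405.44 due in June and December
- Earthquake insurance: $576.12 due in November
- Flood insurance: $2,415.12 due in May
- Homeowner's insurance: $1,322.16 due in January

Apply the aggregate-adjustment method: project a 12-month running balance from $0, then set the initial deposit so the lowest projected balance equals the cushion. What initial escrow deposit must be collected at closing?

Cushion = 2 × $593.69 = $1,187.38
Trial balance (start $0, +$593.69 each month, − disbursements):
  Sep: +$593.69 → $593.69
  Oct: +$593.69 → $1,187.38
  Nov: +$593.69 − $576.12 → $1,204.95
  Dec: +$593.69 − $1,405.44 → $393.20
  Jan: +$593.69 − $1,322.16 → -$335.27
  Feb: +$593.69 → $258.42
  Mar: +$593.69 → $852.11
  Apr: +$593.69 → $1,445.80
  May: +$593.69 − $2,415.12 → -$375.63
  Jun: +$593.69 − $1,405.44 → -$1,187.38
  Jul: +$593.69 → -$593.69
  Aug: +$593.69 → $0.00
Lowest trial balance = -$1,187.38 (Jun)
Initial deposit = cushion − low point = $1,187.38 − (-$1,187.38) = $2,374.76

$2,374.76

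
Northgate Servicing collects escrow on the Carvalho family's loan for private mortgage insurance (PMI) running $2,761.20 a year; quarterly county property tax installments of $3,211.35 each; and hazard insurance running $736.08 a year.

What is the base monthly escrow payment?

Private mortgage insurance (PMI) — $2,761.20 per year
County property tax — $3,211.35 × 4 = $12,845.40 per year
Hazard insurance — $736.08 per year
Yearly total = $2,761.20 + $12,845.40 + $736.08 = $16,342.68
Monthly escrow = $16,342.68 / 12 = $1,361.89

$1,361.89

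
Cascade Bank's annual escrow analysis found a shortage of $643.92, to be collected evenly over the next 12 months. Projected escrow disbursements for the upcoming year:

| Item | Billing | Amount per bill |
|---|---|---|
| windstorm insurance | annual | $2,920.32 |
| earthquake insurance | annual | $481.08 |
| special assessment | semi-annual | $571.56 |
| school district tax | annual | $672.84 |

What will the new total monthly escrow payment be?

$488.44

Windstorm insurance = $2,920.32 annually
Earthquake insurance = $481.08 annually
Special assessment = $571.56 × 2 = $1,143.12 annually
School district tax = $672.84 annually
Annual escrow total = $5,217.36
Monthly escrow = $5,217.36 / 12 = $434.78
Monthly shortage recovery: $643.92 / 12 = $53.66
New monthly escrow = $434.78 + $53.66 = $488.44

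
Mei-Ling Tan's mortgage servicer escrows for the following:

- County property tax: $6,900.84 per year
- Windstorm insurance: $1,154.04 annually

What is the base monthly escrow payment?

$671.24

County property tax — $6,900.84 annually
Windstorm insurance — $1,154.04 annually
Combined annual = $6,900.84 + $1,154.04 = $8,054.88
Monthly = $8,054.88 / 12 = $671.24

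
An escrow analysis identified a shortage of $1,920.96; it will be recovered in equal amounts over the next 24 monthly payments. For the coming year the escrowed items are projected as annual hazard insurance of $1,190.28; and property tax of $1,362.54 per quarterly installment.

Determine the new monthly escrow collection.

$633.41

Hazard insurance = $1,190.28/yr
Property tax = $1,362.54 × 4 = $5,450.16/yr
Combined annual = $6,640.44
Base monthly escrow = $6,640.44 ÷ 12 = $553.37
Shortage spread = $1,920.96 ÷ 24 = $80.04/mo
New monthly escrow = $553.37 + $80.04 = $633.41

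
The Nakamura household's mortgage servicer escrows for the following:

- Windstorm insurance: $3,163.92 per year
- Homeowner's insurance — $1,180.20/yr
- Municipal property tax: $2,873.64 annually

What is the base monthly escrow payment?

Windstorm insurance — $3,163.92/yr
Homeowner's insurance — $1,180.20/yr
Municipal property tax — $2,873.64/yr
Combined annual = $3,163.92 + $1,180.20 + $2,873.64 = $7,217.76
Per month = $7,217.76 ÷ 12 = $601.48

$601.48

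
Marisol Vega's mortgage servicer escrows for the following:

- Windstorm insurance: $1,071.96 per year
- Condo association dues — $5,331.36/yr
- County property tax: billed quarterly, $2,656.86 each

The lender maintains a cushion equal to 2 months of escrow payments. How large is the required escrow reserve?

Windstorm insurance: $1,071.96/yr
Condo association dues: $5,331.36/yr
County property tax: $2,656.86 × 4 = $10,627.44/yr
Total annual escrow = $1,071.96 + $5,331.36 + $10,627.44 = $17,030.76
Base monthly escrow = $17,030.76 ÷ 12 = $1,419.23
Required cushion = 2 × $1,419.23 = $2,838.46

$2,838.46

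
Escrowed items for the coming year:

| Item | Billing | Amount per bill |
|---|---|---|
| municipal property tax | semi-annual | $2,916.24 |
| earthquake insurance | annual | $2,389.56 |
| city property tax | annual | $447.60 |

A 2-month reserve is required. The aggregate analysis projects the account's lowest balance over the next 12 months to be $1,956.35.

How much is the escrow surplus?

Municipal property tax — $2,916.24 × 2 = $5,832.48 per year
Earthquake insurance — $2,389.56 per year
City property tax — $447.60 per year
Combined annual = $8,669.64
Per month = $8,669.64 / 12 = $722.47
Required reserve = 2 × $722.47 = $1,444.94
Surplus = $1,956.35 − $1,444.94 = $511.41

$511.41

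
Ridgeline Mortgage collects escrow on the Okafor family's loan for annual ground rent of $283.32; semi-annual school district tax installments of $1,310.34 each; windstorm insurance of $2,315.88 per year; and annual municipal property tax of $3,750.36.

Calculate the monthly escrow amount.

$747.52

Ground rent — $283.32
School district tax — $1,310.34 × 2 = $2,620.68
Windstorm insurance — $2,315.88
Municipal property tax — $3,750.36
Total per year = $283.32 + $2,620.68 + $2,315.88 + $3,750.36 = $8,970.24
Monthly = $8,970.24 ÷ 12 = $747.52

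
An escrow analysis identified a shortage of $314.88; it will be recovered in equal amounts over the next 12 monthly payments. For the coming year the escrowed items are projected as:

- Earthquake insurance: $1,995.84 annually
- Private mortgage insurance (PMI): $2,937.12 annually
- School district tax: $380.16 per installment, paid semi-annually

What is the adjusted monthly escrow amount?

$500.68

Earthquake insurance = $1,995.84 annually
Private mortgage insurance (PMI) = $2,937.12 annually
School district tax = $380.16 × 2 = $760.32 annually
Combined annual = $5,693.28
Base monthly escrow = $5,693.28 / 12 = $474.44
Monthly shortage recovery: $314.88 ÷ 12 = $26.24
Adjusted monthly = $474.44 + $26.24 = $500.68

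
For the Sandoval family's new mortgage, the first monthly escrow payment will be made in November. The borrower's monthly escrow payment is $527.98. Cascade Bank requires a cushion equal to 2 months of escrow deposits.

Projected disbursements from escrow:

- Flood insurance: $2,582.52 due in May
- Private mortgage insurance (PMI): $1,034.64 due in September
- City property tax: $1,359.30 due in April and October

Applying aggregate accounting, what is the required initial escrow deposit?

$1,301.92

Cushion = 2 × $527.98 = $1,055.96
Trial balance (start $0, +$527.98 each month, − disbursements):
  Nov: +$527.98 → $527.98
  Dec: +$527.98 → $1,055.96
  Jan: +$527.98 → $1,583.94
  Feb: +$527.98 → $2,111.92
  Mar: +$527.98 → $2,639.90
  Apr: +$527.98 − $1,359.30 → $1,808.58
  May: +$527.98 − $2,582.52 → -$245.96
  Jun: +$527.98 → $282.02
  Jul: +$527.98 → $810.00
  Aug: +$527.98 → $1,337.98
  Sep: +$527.98 − $1,034.64 → $831.32
  Oct: +$527.98 − $1,359.30 → $0.00
Lowest trial balance = -$245.96 (May)
Initial deposit = cushion − low point = $1,055.96 − (-$245.96) = $1,301.92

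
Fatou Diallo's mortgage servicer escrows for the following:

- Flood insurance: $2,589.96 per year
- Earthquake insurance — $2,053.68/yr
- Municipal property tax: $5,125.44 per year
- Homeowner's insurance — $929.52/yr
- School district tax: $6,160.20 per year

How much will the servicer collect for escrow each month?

Flood insurance = $2,589.96 annually
Earthquake insurance = $2,053.68 annually
Municipal property tax = $5,125.44 annually
Homeowner's insurance = $929.52 annually
School district tax = $6,160.20 annually
Total annual escrow = $2,589.96 + $2,053.68 + $5,125.44 + $929.52 + $6,160.20 = $16,858.80
Monthly = $16,858.80 / 12 = $1,404.90

$1,404.90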